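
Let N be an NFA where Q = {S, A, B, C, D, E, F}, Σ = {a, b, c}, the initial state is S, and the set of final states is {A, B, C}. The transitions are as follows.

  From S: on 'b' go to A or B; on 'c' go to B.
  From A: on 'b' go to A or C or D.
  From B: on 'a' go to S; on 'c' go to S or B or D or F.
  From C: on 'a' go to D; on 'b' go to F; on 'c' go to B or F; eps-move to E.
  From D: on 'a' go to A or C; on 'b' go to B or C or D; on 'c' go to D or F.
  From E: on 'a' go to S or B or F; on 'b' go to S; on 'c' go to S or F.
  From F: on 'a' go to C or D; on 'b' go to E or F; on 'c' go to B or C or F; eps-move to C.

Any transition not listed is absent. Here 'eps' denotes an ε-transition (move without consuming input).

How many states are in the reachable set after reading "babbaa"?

7

Start in {S}.
Read 'b': {S} → {A, B}.
Read 'a': {A, B} → {S}.
Read 'b': {S} → {A, B}.
Read 'b': {A, B} → {A, C, D, E}.
Read 'a': {A, C, D, E} → {S, A, B, C, D, E, F}.
Read 'a': {S, A, B, C, D, E, F} → {S, A, B, C, D, E, F}.
That set has 7 states.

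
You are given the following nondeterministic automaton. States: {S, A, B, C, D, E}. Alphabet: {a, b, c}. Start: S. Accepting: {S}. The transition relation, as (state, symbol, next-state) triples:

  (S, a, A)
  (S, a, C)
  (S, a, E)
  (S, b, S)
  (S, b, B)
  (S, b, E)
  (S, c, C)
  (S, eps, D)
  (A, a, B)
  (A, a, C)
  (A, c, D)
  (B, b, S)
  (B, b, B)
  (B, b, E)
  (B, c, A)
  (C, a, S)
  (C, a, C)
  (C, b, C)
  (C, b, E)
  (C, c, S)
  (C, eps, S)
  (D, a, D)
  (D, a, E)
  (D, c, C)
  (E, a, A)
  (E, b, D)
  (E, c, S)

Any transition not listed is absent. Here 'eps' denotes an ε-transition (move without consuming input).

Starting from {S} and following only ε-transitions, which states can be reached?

Begin with {S}.
ε-move S → D; add D.

{S, D}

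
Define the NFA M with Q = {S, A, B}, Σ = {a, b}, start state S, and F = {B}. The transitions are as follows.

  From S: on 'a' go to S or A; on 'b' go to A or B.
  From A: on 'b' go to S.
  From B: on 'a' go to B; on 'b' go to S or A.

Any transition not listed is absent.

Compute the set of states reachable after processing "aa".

{S, A}

Start in {S}.
Read 'a': S→{S, A}; now {S, A}.
Read 'a': S→{S, A}, A→∅; now {S, A}.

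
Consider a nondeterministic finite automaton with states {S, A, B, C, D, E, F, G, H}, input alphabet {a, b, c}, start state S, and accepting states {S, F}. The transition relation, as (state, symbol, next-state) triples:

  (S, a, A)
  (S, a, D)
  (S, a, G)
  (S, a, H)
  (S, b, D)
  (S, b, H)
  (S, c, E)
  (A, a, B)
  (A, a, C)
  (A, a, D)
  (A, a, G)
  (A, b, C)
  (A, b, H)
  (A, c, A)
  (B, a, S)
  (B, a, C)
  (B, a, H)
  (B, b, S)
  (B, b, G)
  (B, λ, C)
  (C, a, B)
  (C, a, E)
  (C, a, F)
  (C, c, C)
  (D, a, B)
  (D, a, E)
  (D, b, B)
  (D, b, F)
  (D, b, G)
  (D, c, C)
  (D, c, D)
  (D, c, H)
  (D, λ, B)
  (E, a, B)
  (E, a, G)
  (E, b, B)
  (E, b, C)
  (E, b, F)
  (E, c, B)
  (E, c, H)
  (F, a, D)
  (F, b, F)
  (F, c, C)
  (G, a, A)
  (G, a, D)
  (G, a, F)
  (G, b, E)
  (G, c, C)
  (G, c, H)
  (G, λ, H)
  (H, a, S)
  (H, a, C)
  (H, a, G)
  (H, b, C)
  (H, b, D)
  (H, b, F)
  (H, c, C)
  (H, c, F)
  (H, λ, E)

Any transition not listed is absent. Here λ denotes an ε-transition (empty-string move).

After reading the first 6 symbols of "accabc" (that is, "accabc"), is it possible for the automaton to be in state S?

Start in {S}.
Read 'a': S→{A, D, G, H}; union {A, D, G, H}; ε-closure = {A, B, C, D, E, G, H}.
Read 'c': A→{A}, B→∅, C→{C}, D→{C, D, H}, E→{B, H}, G→{C, H}, H→{C, F}; union {A, B, C, D, F, H}; ε-closure = {A, B, C, D, E, F, H}.
Read 'c': A→{A}, B→∅, C→{C}, D→{C, D, H}, E→{B, H}, F→{C}, H→{C, F}; union {A, B, C, D, F, H}; ε-closure = {A, B, C, D, E, F, H}.
Read 'a': A→{B, C, D, G}, B→{S, C, H}, C→{B, E, F}, D→{B, E}, E→{B, G}, F→{D}, H→{S, C, G}; now {S, B, C, D, E, F, G, H}.
Read 'b': S→{D, H}, B→{S, G}, C→∅, D→{B, F, G}, E→{B, C, F}, F→{F}, G→{E}, H→{C, D, F}; now {S, B, C, D, E, F, G, H}.
Read 'c': S→{E}, B→∅, C→{C}, D→{C, D, H}, E→{B, H}, F→{C}, G→{C, H}, H→{C, F}; now {B, C, D, E, F, H}.
State S is not in {B, C, D, E, F, H}.

No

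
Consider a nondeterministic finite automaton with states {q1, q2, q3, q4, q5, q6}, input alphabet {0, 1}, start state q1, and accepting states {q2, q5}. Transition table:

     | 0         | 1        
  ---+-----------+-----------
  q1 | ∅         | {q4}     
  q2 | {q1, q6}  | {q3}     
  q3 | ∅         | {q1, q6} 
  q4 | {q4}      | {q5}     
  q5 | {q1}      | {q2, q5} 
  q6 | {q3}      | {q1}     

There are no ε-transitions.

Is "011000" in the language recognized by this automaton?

Start in {q1}.
Read '0': {q1} → ∅.
The set is empty and remains empty for the remaining 5 symbols.
The final set ∅ contains no accepting state.

No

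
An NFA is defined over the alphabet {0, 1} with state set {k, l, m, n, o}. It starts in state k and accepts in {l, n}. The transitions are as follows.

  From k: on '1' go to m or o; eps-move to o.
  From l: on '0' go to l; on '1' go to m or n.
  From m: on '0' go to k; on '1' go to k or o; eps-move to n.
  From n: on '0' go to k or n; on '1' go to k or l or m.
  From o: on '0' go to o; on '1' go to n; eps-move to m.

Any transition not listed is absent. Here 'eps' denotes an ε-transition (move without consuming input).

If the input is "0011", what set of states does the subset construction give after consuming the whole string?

Start: ε-closure({k}) = {k, m, n, o}.
Read '0': {k, m, n, o} → {k, m, n, o}.
Read '0': {k, m, n, o} → {k, m, n, o}.
Read '1': {k, m, n, o} → {k, l, m, n, o}.
Read '1': {k, l, m, n, o} → {k, l, m, n, o}.

{k, l, m, n, o}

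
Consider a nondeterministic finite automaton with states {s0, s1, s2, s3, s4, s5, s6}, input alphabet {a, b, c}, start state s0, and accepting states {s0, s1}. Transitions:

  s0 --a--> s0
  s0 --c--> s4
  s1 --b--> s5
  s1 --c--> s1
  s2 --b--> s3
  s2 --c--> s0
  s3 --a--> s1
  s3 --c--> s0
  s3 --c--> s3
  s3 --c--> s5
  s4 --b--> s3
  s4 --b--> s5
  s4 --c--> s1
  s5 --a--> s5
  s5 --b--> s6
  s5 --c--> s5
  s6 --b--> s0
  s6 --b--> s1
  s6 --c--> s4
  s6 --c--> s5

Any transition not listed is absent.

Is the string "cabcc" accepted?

No

Start in {s0}.
Read 'c': s0→{s4}; now {s4}.
Read 'a': s4→∅; now ∅.
The set is empty and remains empty for the remaining 3 symbols.
The final set ∅ contains no accepting state.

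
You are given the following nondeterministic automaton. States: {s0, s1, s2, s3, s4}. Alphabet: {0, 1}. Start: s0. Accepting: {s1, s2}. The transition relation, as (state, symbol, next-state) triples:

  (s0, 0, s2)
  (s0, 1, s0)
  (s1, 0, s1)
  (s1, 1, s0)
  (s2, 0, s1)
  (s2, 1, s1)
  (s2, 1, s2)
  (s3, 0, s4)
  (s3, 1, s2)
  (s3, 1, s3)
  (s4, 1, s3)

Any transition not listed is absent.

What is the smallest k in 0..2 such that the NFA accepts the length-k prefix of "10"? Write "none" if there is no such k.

Start in {s0}.
Read '1': s0→{s0}; now {s0}.
Read '0': s0→{s2}; now {s2}.
None of the earlier sets intersect F, but {s2} does.

2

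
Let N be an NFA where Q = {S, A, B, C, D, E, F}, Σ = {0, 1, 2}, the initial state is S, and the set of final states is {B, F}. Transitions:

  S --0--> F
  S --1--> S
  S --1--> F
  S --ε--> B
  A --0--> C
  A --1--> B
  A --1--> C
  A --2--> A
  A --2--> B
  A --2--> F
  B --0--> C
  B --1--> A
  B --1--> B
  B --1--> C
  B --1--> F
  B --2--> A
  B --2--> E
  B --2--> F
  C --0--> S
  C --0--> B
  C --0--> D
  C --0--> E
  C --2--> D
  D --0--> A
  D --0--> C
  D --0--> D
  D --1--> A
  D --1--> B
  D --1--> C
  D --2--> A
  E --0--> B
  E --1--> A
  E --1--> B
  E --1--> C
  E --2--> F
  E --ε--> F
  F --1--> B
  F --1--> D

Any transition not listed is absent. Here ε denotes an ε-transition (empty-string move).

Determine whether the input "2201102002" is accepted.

No

Start: ε-closure({S}) = {S, B}.
Read '2': S→∅, B→{A, E, F}; now {A, E, F}.
Read '2': A→{A, B, F}, E→{F}, F→∅; now {A, B, F}.
Read '0': A→{C}, B→{C}, F→∅; now {C}.
Read '1': C→∅; now ∅.
The set is empty and remains empty for the remaining 6 symbols.
The final set ∅ contains no accepting state.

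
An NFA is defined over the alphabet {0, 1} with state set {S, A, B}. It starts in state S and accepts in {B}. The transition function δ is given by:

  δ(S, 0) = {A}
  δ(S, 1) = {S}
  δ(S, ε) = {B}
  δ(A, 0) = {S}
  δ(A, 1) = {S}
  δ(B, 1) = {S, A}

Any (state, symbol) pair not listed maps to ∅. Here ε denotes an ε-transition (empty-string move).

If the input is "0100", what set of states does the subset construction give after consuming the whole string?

Start: ε-closure({S}) = {S, B}.
Read '0': S→{A}, B→∅; now {A}.
Read '1': A→{S}; union {S}; ε-closure = {S, B}.
Read '0': S→{A}, B→∅; now {A}.
Read '0': A→{S}; union {S}; ε-closure = {S, B}.

{S, B}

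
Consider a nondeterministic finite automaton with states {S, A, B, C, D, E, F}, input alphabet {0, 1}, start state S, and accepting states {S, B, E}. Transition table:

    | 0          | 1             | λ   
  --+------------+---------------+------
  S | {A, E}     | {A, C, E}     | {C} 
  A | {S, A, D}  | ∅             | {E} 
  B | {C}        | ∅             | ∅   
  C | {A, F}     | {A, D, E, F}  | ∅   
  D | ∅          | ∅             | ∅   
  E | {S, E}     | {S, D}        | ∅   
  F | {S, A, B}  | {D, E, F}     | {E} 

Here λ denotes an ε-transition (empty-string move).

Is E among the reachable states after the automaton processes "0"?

Start: ε-closure({S}) = {S, C}.
Read '0': {S, C} → {A, E, F}.
State E is in {A, E, F}.

Yes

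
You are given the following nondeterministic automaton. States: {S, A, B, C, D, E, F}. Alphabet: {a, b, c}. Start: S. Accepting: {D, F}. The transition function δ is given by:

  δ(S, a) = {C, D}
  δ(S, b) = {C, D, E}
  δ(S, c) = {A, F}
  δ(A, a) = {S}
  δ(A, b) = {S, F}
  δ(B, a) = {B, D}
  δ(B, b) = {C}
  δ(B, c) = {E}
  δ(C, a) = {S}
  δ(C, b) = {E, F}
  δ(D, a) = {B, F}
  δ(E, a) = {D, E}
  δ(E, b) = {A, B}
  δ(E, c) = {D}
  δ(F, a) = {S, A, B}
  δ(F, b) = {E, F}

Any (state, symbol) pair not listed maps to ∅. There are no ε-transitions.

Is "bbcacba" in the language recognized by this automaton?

Yes

Start in {S}.
Read 'b': S→{C, D, E}; now {C, D, E}.
Read 'b': C→{E, F}, D→∅, E→{A, B}; now {A, B, E, F}.
Read 'c': A→∅, B→{E}, E→{D}, F→∅; now {D, E}.
Read 'a': D→{B, F}, E→{D, E}; now {B, D, E, F}.
Read 'c': B→{E}, D→∅, E→{D}, F→∅; now {D, E}.
Read 'b': D→∅, E→{A, B}; now {A, B}.
Read 'a': A→{S}, B→{B, D}; now {S, B, D}.
The final set {S, B, D} contains the accepting state D.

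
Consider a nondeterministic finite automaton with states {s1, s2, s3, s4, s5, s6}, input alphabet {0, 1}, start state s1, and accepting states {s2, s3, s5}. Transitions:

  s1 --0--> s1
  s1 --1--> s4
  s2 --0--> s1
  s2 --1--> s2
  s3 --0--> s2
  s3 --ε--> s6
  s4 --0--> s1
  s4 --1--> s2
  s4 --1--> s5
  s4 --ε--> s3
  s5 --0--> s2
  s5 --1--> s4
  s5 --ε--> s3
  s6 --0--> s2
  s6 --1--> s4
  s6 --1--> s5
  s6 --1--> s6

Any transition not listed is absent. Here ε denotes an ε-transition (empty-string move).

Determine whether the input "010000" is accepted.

Start in {s1}.
Read '0': s1→{s1}; now {s1}.
Read '1': s1→{s4}; union {s4}; ε-closure = {s3, s4, s6}.
Read '0': s3→{s2}, s4→{s1}, s6→{s2}; now {s1, s2}.
Read '0': s1→{s1}, s2→{s1}; now {s1}.
Read '0': s1→{s1}; now {s1}.
Read '0': s1→{s1}; now {s1}.
The final set {s1} contains no accepting state.

No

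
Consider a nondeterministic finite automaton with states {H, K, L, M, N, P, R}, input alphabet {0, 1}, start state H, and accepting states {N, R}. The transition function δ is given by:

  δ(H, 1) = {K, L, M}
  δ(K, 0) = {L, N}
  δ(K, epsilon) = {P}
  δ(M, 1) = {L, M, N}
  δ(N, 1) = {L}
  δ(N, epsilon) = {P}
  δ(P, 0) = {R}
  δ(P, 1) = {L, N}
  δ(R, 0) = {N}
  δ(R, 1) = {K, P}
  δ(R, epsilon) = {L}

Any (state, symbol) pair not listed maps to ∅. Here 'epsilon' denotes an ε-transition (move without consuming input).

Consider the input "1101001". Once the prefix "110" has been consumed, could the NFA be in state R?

Start in {H}.
Read '1': {H} → {K, L, M, P}.
Read '1': {K, L, M, P} → {L, M, N, P}.
Read '0': {L, M, N, P} → {L, R}.
State R is in {L, R}.

Yes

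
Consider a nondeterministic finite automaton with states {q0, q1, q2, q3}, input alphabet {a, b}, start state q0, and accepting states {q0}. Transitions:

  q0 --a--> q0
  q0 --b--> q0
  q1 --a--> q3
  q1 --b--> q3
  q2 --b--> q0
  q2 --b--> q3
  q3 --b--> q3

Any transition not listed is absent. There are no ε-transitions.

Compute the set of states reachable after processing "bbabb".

{q0}

Start in {q0}.
Read 'b': {q0} → {q0}.
Read 'b': {q0} → {q0}.
Read 'a': {q0} → {q0}.
Read 'b': {q0} → {q0}.
Read 'b': {q0} → {q0}.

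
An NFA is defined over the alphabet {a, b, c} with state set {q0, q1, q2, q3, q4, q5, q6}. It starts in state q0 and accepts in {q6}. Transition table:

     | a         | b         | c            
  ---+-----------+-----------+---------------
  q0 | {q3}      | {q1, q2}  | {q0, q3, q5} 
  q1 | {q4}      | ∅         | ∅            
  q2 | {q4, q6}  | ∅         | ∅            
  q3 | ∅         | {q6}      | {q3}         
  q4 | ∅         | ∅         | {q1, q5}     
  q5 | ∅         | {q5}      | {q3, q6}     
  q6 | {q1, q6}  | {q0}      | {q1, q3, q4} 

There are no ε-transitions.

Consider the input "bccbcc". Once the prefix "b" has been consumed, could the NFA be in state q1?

Start in {q0}.
Read 'b': {q0} → {q1, q2}.
State q1 is in {q1, q2}.

Yes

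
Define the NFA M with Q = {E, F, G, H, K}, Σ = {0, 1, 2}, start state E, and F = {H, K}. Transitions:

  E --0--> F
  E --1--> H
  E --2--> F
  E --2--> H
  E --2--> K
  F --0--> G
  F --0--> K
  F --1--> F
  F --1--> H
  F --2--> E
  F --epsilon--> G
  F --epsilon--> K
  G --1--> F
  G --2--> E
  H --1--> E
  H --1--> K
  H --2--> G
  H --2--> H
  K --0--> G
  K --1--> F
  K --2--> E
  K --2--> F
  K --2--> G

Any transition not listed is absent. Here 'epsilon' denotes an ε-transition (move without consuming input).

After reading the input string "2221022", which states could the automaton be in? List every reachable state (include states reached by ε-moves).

{E, F, G, H, K}

Start in {E}.
Read '2': E→{F, H, K}; union {F, H, K}; ε-closure = {F, G, H, K}.
Read '2': F→{E}, G→{E}, H→{G, H}, K→{E, F, G}; union {E, F, G, H}; ε-closure = {E, F, G, H, K}.
Read '2': E→{F, H, K}, F→{E}, G→{E}, H→{G, H}, K→{E, F, G}; now {E, F, G, H, K}.
Read '1': E→{H}, F→{F, H}, G→{F}, H→{E, K}, K→{F}; union {E, F, H, K}; ε-closure = {E, F, G, H, K}.
Read '0': E→{F}, F→{G, K}, G→∅, H→∅, K→{G}; now {F, G, K}.
Read '2': F→{E}, G→{E}, K→{E, F, G}; union {E, F, G}; ε-closure = {E, F, G, K}.
Read '2': E→{F, H, K}, F→{E}, G→{E}, K→{E, F, G}; now {E, F, G, H, K}.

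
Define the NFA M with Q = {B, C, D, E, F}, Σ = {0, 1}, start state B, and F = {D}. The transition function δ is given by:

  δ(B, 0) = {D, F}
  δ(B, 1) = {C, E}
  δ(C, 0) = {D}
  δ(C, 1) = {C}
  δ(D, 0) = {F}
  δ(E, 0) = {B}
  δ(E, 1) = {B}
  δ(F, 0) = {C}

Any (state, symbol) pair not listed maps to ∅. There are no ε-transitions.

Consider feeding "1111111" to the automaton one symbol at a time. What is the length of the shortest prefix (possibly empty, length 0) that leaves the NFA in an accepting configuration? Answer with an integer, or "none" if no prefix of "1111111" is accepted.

Start in {B}.
Read '1': {B} → {C, E}.
Read '1': {C, E} → {B, C}.
Read '1': {B, C} → {C, E}.
Read '1': {C, E} → {B, C}.
Read '1': {B, C} → {C, E}.
Read '1': {C, E} → {B, C}.
Read '1': {B, C} → {C, E}.
No reachable set along the way intersects F.

none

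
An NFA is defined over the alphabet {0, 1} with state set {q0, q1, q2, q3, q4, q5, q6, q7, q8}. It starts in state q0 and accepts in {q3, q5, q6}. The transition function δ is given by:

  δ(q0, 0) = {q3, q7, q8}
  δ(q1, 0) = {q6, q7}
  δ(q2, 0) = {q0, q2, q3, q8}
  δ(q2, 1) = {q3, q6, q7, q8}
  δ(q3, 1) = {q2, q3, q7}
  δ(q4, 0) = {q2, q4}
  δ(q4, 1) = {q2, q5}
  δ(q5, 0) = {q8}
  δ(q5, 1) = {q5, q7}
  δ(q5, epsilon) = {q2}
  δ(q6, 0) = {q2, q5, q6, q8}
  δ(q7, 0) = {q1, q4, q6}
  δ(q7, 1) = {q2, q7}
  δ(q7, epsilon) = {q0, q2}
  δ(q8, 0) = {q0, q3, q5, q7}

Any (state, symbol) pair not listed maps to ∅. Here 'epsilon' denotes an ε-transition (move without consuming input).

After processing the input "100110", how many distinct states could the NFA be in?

Start in {q0}.
Read '1': q0→∅; now ∅.
The set is empty and remains empty for the remaining 5 symbols.
That set has 0 states.

0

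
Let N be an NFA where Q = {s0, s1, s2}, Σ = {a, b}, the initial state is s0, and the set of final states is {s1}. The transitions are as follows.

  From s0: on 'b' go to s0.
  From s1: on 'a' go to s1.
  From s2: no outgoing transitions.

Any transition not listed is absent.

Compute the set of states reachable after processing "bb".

{s0}

Start in {s0}.
Read 'b': {s0} → {s0}.
Read 'b': {s0} → {s0}.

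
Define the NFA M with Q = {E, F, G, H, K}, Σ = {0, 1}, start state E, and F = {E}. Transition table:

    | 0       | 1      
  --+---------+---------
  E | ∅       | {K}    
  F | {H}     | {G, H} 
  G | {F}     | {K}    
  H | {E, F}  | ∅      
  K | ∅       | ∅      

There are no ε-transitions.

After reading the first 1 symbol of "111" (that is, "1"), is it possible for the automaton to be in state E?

No

Start in {E}.
Read '1': E→{K}; now {K}.
State E is not in {K}.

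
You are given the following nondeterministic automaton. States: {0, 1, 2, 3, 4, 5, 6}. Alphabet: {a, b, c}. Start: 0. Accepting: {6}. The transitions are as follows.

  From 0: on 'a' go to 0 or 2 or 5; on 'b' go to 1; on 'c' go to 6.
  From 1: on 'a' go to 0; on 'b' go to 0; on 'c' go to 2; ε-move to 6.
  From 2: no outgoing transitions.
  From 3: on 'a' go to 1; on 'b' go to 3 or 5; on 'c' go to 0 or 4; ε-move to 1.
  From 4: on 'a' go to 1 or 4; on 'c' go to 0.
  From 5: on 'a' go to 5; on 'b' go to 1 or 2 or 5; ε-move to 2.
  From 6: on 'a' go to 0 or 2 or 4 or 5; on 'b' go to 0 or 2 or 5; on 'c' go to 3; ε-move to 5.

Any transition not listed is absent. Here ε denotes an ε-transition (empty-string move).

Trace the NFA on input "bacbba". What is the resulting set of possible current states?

{0, 2, 4, 5}

Start in {0}.
Read 'b': 0→{1}; union {1}; ε-closure = {1, 2, 5, 6}.
Read 'a': 1→{0}, 2→∅, 5→{5}, 6→{0, 2, 4, 5}; now {0, 2, 4, 5}.
Read 'c': 0→{6}, 2→∅, 4→{0}, 5→∅; union {0, 6}; ε-closure = {0, 2, 5, 6}.
Read 'b': 0→{1}, 2→∅, 5→{1, 2, 5}, 6→{0, 2, 5}; union {0, 1, 2, 5}; ε-closure = {0, 1, 2, 5, 6}.
Read 'b': 0→{1}, 1→{0}, 2→∅, 5→{1, 2, 5}, 6→{0, 2, 5}; union {0, 1, 2, 5}; ε-closure = {0, 1, 2, 5, 6}.
Read 'a': 0→{0, 2, 5}, 1→{0}, 2→∅, 5→{5}, 6→{0, 2, 4, 5}; now {0, 2, 4, 5}.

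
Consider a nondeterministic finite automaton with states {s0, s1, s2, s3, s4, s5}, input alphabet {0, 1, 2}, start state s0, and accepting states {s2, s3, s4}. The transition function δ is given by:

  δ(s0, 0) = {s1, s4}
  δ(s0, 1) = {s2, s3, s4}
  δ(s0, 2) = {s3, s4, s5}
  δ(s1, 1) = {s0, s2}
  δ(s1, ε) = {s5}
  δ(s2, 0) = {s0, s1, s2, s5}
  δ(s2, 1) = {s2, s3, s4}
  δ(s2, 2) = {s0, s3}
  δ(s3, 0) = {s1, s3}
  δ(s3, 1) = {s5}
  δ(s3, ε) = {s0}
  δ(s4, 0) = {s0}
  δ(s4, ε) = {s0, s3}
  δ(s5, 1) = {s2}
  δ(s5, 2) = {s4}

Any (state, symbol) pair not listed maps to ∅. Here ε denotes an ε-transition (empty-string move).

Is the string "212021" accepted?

Yes

Start in {s0}.
Read '2': s0→{s3, s4, s5}; union {s3, s4, s5}; ε-closure = {s0, s3, s4, s5}.
Read '1': s0→{s2, s3, s4}, s3→{s5}, s4→∅, s5→{s2}; union {s2, s3, s4, s5}; ε-closure = {s0, s2, s3, s4, s5}.
Read '2': s0→{s3, s4, s5}, s2→{s0, s3}, s3→∅, s4→∅, s5→{s4}; now {s0, s3, s4, s5}.
Read '0': s0→{s1, s4}, s3→{s1, s3}, s4→{s0}, s5→∅; union {s0, s1, s3, s4}; ε-closure = {s0, s1, s3, s4, s5}.
Read '2': s0→{s3, s4, s5}, s1→∅, s3→∅, s4→∅, s5→{s4}; union {s3, s4, s5}; ε-closure = {s0, s3, s4, s5}.
Read '1': s0→{s2, s3, s4}, s3→{s5}, s4→∅, s5→{s2}; union {s2, s3, s4, s5}; ε-closure = {s0, s2, s3, s4, s5}.
The final set {s0, s2, s3, s4, s5} contains the accepting states s2, s3, s4.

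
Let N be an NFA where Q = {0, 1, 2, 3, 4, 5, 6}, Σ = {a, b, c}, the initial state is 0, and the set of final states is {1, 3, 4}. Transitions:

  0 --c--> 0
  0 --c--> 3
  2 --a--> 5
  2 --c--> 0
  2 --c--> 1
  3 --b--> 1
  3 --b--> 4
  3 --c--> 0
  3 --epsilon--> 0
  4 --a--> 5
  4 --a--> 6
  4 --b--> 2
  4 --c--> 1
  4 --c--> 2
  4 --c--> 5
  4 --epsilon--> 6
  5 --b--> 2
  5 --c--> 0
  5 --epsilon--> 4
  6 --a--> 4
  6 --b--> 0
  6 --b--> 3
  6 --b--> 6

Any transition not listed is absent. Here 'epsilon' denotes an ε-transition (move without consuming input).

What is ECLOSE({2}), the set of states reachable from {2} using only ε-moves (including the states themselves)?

{2}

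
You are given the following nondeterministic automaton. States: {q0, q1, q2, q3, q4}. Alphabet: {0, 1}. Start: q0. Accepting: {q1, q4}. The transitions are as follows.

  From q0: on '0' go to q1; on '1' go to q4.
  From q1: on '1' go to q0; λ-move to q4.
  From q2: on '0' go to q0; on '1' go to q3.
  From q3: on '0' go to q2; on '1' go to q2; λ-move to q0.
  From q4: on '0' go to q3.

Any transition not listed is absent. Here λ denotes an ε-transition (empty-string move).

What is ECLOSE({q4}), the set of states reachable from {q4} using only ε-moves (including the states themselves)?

Begin with {q4}.
No ε-moves leave this set, so the closure equals the set itself.

{q4}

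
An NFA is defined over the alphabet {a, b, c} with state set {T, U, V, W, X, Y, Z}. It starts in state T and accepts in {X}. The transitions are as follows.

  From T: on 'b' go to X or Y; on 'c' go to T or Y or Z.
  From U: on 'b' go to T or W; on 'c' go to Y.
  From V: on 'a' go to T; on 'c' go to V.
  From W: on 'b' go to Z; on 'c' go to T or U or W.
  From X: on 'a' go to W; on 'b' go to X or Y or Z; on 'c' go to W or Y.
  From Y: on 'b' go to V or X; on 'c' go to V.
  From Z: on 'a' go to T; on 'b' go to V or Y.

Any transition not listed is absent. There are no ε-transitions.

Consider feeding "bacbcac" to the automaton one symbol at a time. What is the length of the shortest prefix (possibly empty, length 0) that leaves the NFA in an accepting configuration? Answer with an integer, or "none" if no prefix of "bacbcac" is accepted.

1

Start in {T}.
Read 'b': T→{X, Y}; now {X, Y}.
None of the earlier sets intersect F, but {X, Y} does.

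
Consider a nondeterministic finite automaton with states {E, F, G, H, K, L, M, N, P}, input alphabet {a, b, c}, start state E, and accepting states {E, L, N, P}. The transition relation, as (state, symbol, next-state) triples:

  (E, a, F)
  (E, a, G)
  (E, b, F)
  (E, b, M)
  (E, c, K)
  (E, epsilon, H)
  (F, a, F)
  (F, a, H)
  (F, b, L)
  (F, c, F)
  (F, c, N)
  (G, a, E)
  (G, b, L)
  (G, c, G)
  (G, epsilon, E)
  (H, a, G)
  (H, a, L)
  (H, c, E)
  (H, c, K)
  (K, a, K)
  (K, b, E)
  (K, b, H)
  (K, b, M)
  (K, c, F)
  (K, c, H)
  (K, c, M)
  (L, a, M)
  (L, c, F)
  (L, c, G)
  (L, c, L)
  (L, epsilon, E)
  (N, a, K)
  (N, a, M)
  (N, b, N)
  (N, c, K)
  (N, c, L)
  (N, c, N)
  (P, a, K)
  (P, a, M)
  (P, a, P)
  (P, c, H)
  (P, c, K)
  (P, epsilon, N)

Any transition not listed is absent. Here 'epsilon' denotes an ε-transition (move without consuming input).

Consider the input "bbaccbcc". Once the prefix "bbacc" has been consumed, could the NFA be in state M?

Start: ε-closure({E}) = {E, H}.
Read 'b': E→{F, M}, H→∅; now {F, M}.
Read 'b': F→{L}, M→∅; union {L}; ε-closure = {E, H, L}.
Read 'a': E→{F, G}, H→{G, L}, L→{M}; union {F, G, L, M}; ε-closure = {E, F, G, H, L, M}.
Read 'c': E→{K}, F→{F, N}, G→{G}, H→{E, K}, L→{F, G, L}, M→∅; union {E, F, G, K, L, N}; ε-closure = {E, F, G, H, K, L, N}.
Read 'c': E→{K}, F→{F, N}, G→{G}, H→{E, K}, K→{F, H, M}, L→{F, G, L}, N→{K, L, N}; now {E, F, G, H, K, L, M, N}.
State M is in {E, F, G, H, K, L, M, N}.

Yes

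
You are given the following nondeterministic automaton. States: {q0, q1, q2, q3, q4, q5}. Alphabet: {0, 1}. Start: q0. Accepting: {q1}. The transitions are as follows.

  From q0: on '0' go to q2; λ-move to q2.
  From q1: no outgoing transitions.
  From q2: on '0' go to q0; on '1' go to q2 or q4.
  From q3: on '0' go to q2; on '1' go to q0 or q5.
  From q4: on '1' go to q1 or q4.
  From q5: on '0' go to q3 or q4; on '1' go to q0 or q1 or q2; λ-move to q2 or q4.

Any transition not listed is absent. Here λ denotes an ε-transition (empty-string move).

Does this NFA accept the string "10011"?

Yes

Start: ε-closure({q0}) = {q0, q2}.
Read '1': {q0, q2} → {q2, q4}.
Read '0': {q2, q4} → {q0, q2}.
Read '0': {q0, q2} → {q0, q2}.
Read '1': {q0, q2} → {q2, q4}.
Read '1': {q2, q4} → {q1, q2, q4}.
The final set {q1, q2, q4} contains the accepting state q1.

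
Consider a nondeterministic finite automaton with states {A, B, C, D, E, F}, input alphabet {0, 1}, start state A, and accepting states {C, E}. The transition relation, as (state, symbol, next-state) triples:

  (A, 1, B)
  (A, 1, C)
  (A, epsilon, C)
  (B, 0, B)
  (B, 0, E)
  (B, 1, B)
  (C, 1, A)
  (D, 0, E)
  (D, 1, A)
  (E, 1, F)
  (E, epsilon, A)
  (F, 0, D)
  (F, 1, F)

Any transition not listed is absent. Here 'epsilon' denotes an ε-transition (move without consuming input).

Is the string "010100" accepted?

Start: ε-closure({A}) = {A, C}.
Read '0': {A, C} → ∅.
The set is empty and remains empty for the remaining 5 symbols.
The final set ∅ contains no accepting state.

No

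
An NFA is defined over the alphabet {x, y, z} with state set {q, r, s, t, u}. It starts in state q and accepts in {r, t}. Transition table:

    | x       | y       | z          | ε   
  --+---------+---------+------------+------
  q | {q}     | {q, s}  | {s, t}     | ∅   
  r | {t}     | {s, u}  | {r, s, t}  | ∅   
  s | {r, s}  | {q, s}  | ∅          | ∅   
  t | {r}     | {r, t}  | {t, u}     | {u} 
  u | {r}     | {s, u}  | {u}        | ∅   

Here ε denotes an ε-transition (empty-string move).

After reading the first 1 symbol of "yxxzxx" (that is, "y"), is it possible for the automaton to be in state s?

Start in {q}.
Read 'y': q→{q, s}; now {q, s}.
State s is in {q, s}.

Yes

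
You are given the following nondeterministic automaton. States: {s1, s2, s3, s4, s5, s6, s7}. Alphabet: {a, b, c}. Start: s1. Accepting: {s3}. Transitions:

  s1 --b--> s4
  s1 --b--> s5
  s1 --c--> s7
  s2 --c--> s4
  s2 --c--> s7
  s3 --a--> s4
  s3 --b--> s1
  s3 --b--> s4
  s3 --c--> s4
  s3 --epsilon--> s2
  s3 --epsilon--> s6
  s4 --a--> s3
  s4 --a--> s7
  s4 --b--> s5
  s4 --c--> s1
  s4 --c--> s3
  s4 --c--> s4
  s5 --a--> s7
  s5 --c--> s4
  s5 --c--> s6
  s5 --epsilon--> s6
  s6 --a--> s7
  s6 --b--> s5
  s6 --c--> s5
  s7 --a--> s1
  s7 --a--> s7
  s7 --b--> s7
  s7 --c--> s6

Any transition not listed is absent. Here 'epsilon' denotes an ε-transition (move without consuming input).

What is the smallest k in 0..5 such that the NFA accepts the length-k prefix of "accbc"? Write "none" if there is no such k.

Start in {s1}.
Read 'a': {s1} → ∅.
The set is empty and remains empty for the remaining 4 symbols.
No reachable set along the way intersects F.

none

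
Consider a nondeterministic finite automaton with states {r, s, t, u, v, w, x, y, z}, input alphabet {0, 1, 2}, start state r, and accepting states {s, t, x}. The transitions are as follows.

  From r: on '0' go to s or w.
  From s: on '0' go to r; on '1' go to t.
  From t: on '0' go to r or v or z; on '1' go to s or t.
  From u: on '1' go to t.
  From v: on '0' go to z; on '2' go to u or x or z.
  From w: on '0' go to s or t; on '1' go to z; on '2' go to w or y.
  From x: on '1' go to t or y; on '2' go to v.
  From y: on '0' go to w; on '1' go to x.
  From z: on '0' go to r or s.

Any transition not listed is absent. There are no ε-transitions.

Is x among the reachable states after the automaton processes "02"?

No

Start in {r}.
Read '0': r→{s, w}; now {s, w}.
Read '2': s→∅, w→{w, y}; now {w, y}.
State x is not in {w, y}.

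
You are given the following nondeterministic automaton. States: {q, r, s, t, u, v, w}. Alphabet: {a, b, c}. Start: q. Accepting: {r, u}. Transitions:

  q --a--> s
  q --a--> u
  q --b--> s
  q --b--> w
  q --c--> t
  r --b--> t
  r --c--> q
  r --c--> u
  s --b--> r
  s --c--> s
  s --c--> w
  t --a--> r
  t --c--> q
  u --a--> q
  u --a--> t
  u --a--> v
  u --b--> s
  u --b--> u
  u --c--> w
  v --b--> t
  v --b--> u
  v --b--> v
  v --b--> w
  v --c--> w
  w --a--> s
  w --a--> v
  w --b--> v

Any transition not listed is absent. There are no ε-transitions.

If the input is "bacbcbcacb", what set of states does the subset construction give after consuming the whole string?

Start in {q}.
Read 'b': q→{s, w}; now {s, w}.
Read 'a': s→∅, w→{s, v}; now {s, v}.
Read 'c': s→{s, w}, v→{w}; now {s, w}.
Read 'b': s→{r}, w→{v}; now {r, v}.
Read 'c': r→{q, u}, v→{w}; now {q, u, w}.
Read 'b': q→{s, w}, u→{s, u}, w→{v}; now {s, u, v, w}.
Read 'c': s→{s, w}, u→{w}, v→{w}, w→∅; now {s, w}.
Read 'a': s→∅, w→{s, v}; now {s, v}.
Read 'c': s→{s, w}, v→{w}; now {s, w}.
Read 'b': s→{r}, w→{v}; now {r, v}.

{r, v}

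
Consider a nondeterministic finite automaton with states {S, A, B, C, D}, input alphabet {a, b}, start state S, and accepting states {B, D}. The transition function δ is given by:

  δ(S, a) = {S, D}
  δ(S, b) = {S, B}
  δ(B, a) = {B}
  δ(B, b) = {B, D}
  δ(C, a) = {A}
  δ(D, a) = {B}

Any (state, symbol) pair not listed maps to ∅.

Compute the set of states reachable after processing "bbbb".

Start in {S}.
Read 'b': {S} → {S, B}.
Read 'b': {S, B} → {S, B, D}.
Read 'b': {S, B, D} → {S, B, D}.
Read 'b': {S, B, D} → {S, B, D}.

{S, B, D}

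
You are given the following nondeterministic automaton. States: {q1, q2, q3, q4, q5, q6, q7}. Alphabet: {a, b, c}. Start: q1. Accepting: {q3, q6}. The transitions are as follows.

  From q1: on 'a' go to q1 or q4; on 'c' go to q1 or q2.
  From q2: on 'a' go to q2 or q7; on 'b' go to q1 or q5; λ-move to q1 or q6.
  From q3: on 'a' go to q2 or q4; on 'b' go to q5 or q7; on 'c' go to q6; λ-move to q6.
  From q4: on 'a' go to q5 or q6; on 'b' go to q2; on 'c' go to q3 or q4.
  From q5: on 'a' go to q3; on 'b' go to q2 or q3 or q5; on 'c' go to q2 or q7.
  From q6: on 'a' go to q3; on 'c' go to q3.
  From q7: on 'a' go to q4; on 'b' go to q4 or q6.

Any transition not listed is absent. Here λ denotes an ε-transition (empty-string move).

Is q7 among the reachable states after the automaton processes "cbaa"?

No

Start in {q1}.
Read 'c': {q1} → {q1, q2, q6}.
Read 'b': {q1, q2, q6} → {q1, q5}.
Read 'a': {q1, q5} → {q1, q3, q4, q6}.
Read 'a': {q1, q3, q4, q6} → {q1, q2, q3, q4, q5, q6}.
State q7 is not in {q1, q2, q3, q4, q5, q6}.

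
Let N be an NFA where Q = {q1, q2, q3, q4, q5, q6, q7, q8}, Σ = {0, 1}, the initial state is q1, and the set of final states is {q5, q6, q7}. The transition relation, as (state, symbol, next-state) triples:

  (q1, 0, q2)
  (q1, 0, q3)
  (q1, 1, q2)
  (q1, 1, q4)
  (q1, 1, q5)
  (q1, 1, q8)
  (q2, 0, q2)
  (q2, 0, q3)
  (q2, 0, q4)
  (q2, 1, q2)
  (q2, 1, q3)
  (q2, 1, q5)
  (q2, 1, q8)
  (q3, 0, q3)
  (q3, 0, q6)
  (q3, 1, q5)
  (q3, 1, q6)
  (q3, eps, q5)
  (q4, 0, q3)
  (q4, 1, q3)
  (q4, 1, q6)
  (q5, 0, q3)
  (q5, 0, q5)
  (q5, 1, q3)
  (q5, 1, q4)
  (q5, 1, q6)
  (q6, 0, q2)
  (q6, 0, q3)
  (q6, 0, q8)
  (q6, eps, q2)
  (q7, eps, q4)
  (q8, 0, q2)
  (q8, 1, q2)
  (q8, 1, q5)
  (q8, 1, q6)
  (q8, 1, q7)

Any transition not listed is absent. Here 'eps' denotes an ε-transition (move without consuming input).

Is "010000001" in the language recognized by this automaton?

Yes

Start in {q1}.
Read '0': q1→{q2, q3}; union {q2, q3}; ε-closure = {q2, q3, q5}.
Read '1': q2→{q2, q3, q5, q8}, q3→{q5, q6}, q5→{q3, q4, q6}; now {q2, q3, q4, q5, q6, q8}.
Read '0': q2→{q2, q3, q4}, q3→{q3, q6}, q4→{q3}, q5→{q3, q5}, q6→{q2, q3, q8}, q8→{q2}; now {q2, q3, q4, q5, q6, q8}.
Read '0': q2→{q2, q3, q4}, q3→{q3, q6}, q4→{q3}, q5→{q3, q5}, q6→{q2, q3, q8}, q8→{q2}; now {q2, q3, q4, q5, q6, q8}.
Read '0': q2→{q2, q3, q4}, q3→{q3, q6}, q4→{q3}, q5→{q3, q5}, q6→{q2, q3, q8}, q8→{q2}; now {q2, q3, q4, q5, q6, q8}.
Read '0': q2→{q2, q3, q4}, q3→{q3, q6}, q4→{q3}, q5→{q3, q5}, q6→{q2, q3, q8}, q8→{q2}; now {q2, q3, q4, q5, q6, q8}.
Read '0': q2→{q2, q3, q4}, q3→{q3, q6}, q4→{q3}, q5→{q3, q5}, q6→{q2, q3, q8}, q8→{q2}; now {q2, q3, q4, q5, q6, q8}.
Read '0': q2→{q2, q3, q4}, q3→{q3, q6}, q4→{q3}, q5→{q3, q5}, q6→{q2, q3, q8}, q8→{q2}; now {q2, q3, q4, q5, q6, q8}.
Read '1': q2→{q2, q3, q5, q8}, q3→{q5, q6}, q4→{q3, q6}, q5→{q3, q4, q6}, q6→∅, q8→{q2, q5, q6, q7}; now {q2, q3, q4, q5, q6, q7, q8}.
The final set {q2, q3, q4, q5, q6, q7, q8} contains the accepting states q5, q6, q7.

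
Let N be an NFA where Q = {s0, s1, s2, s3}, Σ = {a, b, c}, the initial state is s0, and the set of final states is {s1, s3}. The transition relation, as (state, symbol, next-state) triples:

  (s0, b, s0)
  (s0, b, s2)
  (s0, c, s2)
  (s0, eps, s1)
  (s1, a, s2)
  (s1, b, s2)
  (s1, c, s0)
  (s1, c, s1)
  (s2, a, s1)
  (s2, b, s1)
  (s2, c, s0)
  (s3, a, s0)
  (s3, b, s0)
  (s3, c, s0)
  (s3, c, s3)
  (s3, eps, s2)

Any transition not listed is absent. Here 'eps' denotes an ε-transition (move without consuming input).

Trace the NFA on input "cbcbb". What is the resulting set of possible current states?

Start: ε-closure({s0}) = {s0, s1}.
Read 'c': s0→{s2}, s1→{s0, s1}; now {s0, s1, s2}.
Read 'b': s0→{s0, s2}, s1→{s2}, s2→{s1}; now {s0, s1, s2}.
Read 'c': s0→{s2}, s1→{s0, s1}, s2→{s0}; now {s0, s1, s2}.
Read 'b': s0→{s0, s2}, s1→{s2}, s2→{s1}; now {s0, s1, s2}.
Read 'b': s0→{s0, s2}, s1→{s2}, s2→{s1}; now {s0, s1, s2}.

{s0, s1, s2}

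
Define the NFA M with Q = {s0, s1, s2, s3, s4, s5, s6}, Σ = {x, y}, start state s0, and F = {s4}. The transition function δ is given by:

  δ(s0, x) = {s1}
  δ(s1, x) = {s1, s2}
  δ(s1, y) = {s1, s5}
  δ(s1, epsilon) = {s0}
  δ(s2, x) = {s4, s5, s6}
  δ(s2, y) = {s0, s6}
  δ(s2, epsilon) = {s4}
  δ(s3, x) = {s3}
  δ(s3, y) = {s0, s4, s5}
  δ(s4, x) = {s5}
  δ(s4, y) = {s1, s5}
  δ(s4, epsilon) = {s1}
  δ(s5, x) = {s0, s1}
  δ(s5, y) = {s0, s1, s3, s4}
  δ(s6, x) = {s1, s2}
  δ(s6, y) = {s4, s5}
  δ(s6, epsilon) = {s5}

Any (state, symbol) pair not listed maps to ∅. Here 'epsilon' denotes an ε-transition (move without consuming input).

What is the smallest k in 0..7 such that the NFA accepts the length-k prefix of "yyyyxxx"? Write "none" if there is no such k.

Start in {s0}.
Read 'y': s0→∅; now ∅.
The set is empty and remains empty for the remaining 6 symbols.
No reachable set along the way intersects F.

none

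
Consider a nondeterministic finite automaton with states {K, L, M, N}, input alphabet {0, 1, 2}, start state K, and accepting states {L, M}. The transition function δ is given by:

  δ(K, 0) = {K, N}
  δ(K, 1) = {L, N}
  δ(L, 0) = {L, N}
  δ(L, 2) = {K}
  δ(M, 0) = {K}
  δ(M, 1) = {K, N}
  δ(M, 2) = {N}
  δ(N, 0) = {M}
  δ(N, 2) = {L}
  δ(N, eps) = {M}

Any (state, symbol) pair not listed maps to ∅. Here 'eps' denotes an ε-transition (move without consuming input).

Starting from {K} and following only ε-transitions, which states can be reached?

Begin with {K}.
No ε-moves leave this set, so the closure equals the set itself.

{K}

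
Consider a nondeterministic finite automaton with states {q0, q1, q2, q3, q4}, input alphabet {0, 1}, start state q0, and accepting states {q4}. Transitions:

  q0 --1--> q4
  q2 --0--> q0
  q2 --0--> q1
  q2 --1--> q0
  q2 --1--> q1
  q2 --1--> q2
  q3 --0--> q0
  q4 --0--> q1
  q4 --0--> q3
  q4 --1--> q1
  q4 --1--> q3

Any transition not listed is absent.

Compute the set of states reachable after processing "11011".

{q1, q3}

Start in {q0}.
Read '1': {q0} → {q4}.
Read '1': {q4} → {q1, q3}.
Read '0': {q1, q3} → {q0}.
Read '1': {q0} → {q4}.
Read '1': {q4} → {q1, q3}.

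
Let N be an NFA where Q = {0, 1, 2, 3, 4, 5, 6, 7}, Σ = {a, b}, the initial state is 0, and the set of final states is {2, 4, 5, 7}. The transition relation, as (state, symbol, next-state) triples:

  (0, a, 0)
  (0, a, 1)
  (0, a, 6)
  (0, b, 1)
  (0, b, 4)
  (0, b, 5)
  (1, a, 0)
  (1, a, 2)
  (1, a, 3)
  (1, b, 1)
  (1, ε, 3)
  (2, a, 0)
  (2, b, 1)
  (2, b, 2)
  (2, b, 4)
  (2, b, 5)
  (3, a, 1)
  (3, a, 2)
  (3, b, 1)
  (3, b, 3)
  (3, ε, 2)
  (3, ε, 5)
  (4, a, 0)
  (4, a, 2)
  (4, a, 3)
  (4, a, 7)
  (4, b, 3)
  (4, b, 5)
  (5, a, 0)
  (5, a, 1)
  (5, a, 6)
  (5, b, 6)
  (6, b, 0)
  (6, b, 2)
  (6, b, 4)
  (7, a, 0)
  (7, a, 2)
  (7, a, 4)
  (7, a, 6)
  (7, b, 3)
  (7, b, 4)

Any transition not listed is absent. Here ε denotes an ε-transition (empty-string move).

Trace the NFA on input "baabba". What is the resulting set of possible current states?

{0, 1, 2, 3, 5, 6, 7}

Start in {0}.
Read 'b': 0→{1, 4, 5}; union {1, 4, 5}; ε-closure = {1, 2, 3, 4, 5}.
Read 'a': 1→{0, 2, 3}, 2→{0}, 3→{1, 2}, 4→{0, 2, 3, 7}, 5→{0, 1, 6}; union {0, 1, 2, 3, 6, 7}; ε-closure = {0, 1, 2, 3, 5, 6, 7}.
Read 'a': 0→{0, 1, 6}, 1→{0, 2, 3}, 2→{0}, 3→{1, 2}, 5→{0, 1, 6}, 6→∅, 7→{0, 2, 4, 6}; union {0, 1, 2, 3, 4, 6}; ε-closure = {0, 1, 2, 3, 4, 5, 6}.
Read 'b': 0→{1, 4, 5}, 1→{1}, 2→{1, 2, 4, 5}, 3→{1, 3}, 4→{3, 5}, 5→{6}, 6→{0, 2, 4}; now {0, 1, 2, 3, 4, 5, 6}.
Read 'b': 0→{1, 4, 5}, 1→{1}, 2→{1, 2, 4, 5}, 3→{1, 3}, 4→{3, 5}, 5→{6}, 6→{0, 2, 4}; now {0, 1, 2, 3, 4, 5, 6}.
Read 'a': 0→{0, 1, 6}, 1→{0, 2, 3}, 2→{0}, 3→{1, 2}, 4→{0, 2, 3, 7}, 5→{0, 1, 6}, 6→∅; union {0, 1, 2, 3, 6, 7}; ε-closure = {0, 1, 2, 3, 5, 6, 7}.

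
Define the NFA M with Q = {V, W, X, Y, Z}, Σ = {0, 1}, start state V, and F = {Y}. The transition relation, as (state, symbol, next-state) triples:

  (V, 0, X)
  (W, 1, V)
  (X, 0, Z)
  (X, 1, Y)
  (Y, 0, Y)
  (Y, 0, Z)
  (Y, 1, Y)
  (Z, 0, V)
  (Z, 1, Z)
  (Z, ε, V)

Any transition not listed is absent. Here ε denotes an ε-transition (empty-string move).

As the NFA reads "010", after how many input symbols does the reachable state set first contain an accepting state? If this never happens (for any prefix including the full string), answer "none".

2

Start in {V}.
Read '0': {V} → {X}.
Read '1': {X} → {Y}.
None of the earlier sets intersect F, but {Y} does.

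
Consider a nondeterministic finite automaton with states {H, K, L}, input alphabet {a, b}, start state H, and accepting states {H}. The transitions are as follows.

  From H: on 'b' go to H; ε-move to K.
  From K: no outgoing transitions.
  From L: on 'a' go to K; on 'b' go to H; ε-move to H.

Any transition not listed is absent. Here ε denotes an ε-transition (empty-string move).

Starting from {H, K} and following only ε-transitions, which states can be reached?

{H, K}

Begin with {H, K}.
No ε-moves leave this set, so the closure equals the set itself.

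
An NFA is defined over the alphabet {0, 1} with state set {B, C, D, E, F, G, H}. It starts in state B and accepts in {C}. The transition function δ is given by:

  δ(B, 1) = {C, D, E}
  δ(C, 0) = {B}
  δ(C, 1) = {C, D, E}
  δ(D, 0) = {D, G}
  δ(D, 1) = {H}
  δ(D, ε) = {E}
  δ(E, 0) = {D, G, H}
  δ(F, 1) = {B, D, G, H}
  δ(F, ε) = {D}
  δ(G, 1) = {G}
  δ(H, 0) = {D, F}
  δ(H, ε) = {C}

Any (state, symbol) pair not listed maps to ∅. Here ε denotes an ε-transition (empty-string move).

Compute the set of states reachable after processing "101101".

Start in {B}.
Read '1': {B} → {C, D, E}.
Read '0': {C, D, E} → {B, C, D, E, G, H}.
Read '1': {B, C, D, E, G, H} → {C, D, E, G, H}.
Read '1': {C, D, E, G, H} → {C, D, E, G, H}.
Read '0': {C, D, E, G, H} → {B, C, D, E, F, G, H}.
Read '1': {B, C, D, E, F, G, H} → {B, C, D, E, G, H}.

{B, C, D, E, G, H}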